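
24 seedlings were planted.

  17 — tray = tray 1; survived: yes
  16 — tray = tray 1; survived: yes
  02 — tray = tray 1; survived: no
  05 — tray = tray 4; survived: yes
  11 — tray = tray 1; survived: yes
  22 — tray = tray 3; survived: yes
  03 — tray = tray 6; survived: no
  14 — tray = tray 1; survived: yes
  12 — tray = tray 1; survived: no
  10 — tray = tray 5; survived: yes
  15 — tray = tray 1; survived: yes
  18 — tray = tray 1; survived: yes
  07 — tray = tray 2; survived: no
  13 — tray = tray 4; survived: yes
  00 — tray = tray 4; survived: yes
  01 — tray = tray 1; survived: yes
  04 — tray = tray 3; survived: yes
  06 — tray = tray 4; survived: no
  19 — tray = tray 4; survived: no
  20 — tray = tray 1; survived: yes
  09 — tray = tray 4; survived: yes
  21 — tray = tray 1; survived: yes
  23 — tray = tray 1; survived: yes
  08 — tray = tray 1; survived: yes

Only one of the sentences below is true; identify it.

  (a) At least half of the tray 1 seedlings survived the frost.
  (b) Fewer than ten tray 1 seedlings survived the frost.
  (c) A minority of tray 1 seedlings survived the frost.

|A| = 13, |A ∩ B| = 11, |A ∖ B| = 2.
(a) requires |A ∩ B| ≥ |A ∖ B|: true.
(b) requires |A ∩ B| < 10: false.
(c) requires |A ∩ B| < |A ∖ B|: false.

(a)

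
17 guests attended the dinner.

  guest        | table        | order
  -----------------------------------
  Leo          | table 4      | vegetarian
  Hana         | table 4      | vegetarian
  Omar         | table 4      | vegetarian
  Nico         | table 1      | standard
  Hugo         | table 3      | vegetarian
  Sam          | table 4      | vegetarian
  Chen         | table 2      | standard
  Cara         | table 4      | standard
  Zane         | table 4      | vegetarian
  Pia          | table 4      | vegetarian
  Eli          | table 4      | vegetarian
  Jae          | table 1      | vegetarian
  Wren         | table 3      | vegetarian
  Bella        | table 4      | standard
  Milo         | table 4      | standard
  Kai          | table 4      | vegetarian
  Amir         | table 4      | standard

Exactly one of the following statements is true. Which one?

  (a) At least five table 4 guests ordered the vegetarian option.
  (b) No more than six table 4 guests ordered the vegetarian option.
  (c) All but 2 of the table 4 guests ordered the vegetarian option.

(a)

|A| = 12, |A ∩ B| = 8, |A ∖ B| = 4.
(a) requires |A ∩ B| ≥ 5: true.
(b) requires |A ∩ B| ≤ 6: false.
(c) requires |A ∖ B| = 2: false.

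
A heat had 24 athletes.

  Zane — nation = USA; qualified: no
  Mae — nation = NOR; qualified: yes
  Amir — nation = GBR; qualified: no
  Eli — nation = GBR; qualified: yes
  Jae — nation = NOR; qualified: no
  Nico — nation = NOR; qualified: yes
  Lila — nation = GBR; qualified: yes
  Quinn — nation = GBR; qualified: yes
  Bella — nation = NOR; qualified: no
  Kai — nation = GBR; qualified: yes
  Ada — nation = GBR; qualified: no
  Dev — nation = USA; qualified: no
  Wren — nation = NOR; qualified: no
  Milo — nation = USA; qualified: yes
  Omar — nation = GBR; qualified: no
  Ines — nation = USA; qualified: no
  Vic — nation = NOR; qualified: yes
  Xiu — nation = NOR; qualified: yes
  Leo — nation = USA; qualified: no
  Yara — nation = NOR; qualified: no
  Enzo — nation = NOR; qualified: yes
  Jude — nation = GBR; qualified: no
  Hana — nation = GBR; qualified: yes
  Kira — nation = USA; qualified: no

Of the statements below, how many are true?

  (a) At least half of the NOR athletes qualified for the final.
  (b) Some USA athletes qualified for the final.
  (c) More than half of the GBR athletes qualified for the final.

3

(a) NOR: |A| = 9, |A ∩ B| = 5; needs |A ∩ B| ≥ |A ∖ B| — true.
(b) USA: |A| = 6, |A ∩ B| = 1; needs A ∩ B ≠ ∅ (|A ∩ B| ≥ 1) — true.
(c) GBR: |A| = 9, |A ∩ B| = 5; needs |A ∩ B| > |A ∖ B| — true.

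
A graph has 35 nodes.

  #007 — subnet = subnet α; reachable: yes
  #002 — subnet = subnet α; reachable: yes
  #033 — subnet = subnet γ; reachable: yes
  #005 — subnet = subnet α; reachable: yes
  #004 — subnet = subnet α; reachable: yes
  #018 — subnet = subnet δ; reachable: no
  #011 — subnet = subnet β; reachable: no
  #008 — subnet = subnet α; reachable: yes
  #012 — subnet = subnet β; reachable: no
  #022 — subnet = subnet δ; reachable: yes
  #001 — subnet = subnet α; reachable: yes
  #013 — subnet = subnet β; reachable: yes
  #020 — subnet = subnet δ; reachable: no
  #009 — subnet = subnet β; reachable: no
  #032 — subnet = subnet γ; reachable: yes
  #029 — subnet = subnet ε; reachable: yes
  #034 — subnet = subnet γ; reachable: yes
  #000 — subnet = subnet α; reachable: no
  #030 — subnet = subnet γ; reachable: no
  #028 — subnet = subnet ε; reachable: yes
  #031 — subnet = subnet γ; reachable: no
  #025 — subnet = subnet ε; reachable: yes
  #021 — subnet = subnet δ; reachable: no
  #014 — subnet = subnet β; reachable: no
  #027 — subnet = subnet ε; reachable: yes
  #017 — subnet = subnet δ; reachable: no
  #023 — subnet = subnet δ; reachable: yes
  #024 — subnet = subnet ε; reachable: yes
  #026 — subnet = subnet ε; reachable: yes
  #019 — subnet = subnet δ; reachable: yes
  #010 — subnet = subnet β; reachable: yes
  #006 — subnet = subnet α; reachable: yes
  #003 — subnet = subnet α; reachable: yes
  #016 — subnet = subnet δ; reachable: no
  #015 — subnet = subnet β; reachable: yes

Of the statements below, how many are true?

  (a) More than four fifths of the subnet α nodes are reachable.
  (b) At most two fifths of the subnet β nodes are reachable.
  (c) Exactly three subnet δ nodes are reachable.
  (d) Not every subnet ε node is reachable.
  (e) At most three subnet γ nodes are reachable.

(a) subnet α: |A| = 9, |A ∩ B| = 8; needs |A ∩ B| / |A| > 4/5 — true.
(b) subnet β: |A| = 7, |A ∩ B| = 3; needs |A ∩ B| / |A| ≤ 2/5 — false.
(c) subnet δ: |A| = 8, |A ∩ B| = 3; needs |A ∩ B| = 3 — true.
(d) subnet ε: |A| = 6, |A ∩ B| = 6; needs A ⊄ B (|A ∖ B| ≥ 1) — false.
(e) subnet γ: |A| = 5, |A ∩ B| = 3; needs |A ∩ B| ≤ 3 — true.

3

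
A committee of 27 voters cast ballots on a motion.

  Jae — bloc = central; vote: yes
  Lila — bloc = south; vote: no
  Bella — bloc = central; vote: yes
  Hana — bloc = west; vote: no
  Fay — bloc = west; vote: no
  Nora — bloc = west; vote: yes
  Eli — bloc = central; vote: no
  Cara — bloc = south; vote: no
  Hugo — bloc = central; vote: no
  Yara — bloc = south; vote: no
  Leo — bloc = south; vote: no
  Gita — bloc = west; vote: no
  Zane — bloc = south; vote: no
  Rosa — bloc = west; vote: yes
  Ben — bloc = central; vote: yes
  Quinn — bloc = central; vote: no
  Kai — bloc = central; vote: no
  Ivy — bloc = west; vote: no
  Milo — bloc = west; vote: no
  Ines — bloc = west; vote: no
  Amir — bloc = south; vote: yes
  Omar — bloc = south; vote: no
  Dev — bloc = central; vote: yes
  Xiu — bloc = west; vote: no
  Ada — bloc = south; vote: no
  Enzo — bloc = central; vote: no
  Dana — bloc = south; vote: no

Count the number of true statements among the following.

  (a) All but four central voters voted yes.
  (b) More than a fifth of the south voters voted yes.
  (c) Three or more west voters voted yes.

(a) central: |A| = 9, |A ∩ B| = 4; needs |A ∖ B| = 4 — false.
(b) south: |A| = 9, |A ∩ B| = 1; needs |A ∩ B| / |A| > 1/5 — false.
(c) west: |A| = 9, |A ∩ B| = 2; needs |A ∩ B| ≥ 3 — false.

0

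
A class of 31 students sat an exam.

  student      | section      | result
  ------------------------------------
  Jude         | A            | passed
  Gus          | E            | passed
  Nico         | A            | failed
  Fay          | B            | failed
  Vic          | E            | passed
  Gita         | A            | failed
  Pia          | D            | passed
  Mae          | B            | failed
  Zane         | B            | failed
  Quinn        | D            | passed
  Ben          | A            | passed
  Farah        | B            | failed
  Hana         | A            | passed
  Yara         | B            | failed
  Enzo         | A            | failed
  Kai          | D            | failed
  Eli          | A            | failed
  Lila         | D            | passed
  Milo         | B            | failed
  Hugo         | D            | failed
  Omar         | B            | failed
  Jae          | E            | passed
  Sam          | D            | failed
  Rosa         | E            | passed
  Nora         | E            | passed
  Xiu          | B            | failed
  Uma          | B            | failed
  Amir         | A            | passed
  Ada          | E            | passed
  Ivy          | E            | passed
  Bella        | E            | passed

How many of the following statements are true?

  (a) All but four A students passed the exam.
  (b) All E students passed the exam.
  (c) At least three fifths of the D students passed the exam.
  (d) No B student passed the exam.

3

(a) A: |A| = 8, |A ∩ B| = 4; needs |A ∖ B| = 4 — true.
(b) E: |A| = 8, |A ∩ B| = 8; needs A ⊆ B, i.e. every element of A is in B (|A ∖ B| = 0) — true.
(c) D: |A| = 6, |A ∩ B| = 3; needs |A ∩ B| / |A| ≥ 3/5 — false.
(d) B: |A| = 9, |A ∩ B| = 0; needs A ∩ B = ∅ (|A ∩ B| = 0) — true.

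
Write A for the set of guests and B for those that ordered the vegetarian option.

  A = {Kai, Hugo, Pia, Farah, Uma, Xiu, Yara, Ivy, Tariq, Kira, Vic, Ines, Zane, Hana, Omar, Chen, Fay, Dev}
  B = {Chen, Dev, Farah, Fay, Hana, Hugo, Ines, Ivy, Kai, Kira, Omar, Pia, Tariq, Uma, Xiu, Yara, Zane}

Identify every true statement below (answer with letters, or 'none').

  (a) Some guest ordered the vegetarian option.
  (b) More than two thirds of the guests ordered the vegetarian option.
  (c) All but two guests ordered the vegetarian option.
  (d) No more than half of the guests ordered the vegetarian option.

|A| = 18, |A ∩ B| = 17, |A ∖ B| = 1.
(a) A ∩ B ≠ ∅ (|A ∩ B| ≥ 1): holds.
(b) |A ∩ B| / |A| > 2/3: holds.
(c) |A ∖ B| = 2: fails.
(d) |A ∩ B| ≤ |A ∖ B|: fails.

(a), (b)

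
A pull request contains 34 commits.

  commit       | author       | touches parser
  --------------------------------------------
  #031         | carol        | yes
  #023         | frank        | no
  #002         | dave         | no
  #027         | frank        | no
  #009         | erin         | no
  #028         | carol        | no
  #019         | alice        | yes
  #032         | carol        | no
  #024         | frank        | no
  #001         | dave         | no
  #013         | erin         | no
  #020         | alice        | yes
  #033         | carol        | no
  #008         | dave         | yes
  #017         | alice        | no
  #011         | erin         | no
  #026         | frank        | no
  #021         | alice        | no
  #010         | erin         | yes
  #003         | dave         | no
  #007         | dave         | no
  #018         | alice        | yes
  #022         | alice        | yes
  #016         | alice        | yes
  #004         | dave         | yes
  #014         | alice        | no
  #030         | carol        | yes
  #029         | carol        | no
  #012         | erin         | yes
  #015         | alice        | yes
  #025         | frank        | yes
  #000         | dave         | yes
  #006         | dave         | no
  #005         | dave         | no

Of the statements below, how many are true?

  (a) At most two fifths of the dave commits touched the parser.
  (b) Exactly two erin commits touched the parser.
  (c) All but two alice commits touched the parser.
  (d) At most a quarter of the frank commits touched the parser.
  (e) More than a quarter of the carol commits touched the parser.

(a) dave: |A| = 9, |A ∩ B| = 3; needs |A ∩ B| / |A| ≤ 2/5 — true.
(b) erin: |A| = 5, |A ∩ B| = 2; needs |A ∩ B| = 2 — true.
(c) alice: |A| = 9, |A ∩ B| = 6; needs |A ∖ B| = 2 — false.
(d) frank: |A| = 5, |A ∩ B| = 1; needs |A ∩ B| / |A| ≤ 1/4 — true.
(e) carol: |A| = 6, |A ∩ B| = 2; needs |A ∩ B| / |A| > 1/4 — true.

4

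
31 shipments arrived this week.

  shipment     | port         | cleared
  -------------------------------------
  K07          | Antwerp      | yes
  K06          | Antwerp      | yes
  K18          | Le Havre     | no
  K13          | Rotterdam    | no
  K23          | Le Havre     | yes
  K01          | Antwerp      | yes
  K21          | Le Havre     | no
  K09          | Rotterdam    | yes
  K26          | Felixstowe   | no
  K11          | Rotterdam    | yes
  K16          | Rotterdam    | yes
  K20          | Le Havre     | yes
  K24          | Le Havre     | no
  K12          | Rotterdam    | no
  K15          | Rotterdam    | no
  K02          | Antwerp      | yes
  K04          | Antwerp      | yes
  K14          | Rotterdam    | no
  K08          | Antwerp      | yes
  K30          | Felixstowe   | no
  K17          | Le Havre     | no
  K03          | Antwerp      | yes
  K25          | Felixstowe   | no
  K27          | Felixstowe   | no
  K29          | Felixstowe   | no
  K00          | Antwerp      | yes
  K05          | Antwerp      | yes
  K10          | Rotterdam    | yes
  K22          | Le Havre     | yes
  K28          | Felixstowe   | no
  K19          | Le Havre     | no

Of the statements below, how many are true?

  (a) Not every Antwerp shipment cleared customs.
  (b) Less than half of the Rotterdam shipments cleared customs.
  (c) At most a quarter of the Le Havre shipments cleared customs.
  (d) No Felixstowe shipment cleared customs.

1

(a) Antwerp: |A| = 9, |A ∩ B| = 9; needs A ⊄ B (|A ∖ B| ≥ 1) — false.
(b) Rotterdam: |A| = 8, |A ∩ B| = 4; needs |A ∩ B| < |A ∖ B| — false.
(c) Le Havre: |A| = 8, |A ∩ B| = 3; needs |A ∩ B| / |A| ≤ 1/4 — false.
(d) Felixstowe: |A| = 6, |A ∩ B| = 0; needs A ∩ B = ∅ (|A ∩ B| = 0) — true.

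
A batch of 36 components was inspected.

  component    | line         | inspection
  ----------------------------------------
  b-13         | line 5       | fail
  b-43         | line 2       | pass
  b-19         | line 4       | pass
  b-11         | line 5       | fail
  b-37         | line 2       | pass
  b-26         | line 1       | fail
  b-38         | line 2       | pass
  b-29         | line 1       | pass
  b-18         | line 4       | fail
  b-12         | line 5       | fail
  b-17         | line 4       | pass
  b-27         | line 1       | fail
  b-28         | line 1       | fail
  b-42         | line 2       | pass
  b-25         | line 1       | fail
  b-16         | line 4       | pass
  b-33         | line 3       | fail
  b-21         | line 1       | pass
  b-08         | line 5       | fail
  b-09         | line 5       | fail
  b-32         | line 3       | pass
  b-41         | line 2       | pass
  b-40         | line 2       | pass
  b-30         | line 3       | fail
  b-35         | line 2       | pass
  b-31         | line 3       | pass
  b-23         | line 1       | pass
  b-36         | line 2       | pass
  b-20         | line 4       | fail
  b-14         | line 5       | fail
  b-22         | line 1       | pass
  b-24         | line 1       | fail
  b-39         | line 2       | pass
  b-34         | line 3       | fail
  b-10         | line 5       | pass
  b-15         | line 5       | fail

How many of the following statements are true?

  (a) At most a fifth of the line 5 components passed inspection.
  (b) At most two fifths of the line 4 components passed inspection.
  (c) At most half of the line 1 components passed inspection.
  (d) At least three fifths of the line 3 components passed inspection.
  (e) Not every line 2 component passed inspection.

2

(a) line 5: |A| = 8, |A ∩ B| = 1; needs |A ∩ B| / |A| ≤ 1/5 — true.
(b) line 4: |A| = 5, |A ∩ B| = 3; needs |A ∩ B| / |A| ≤ 2/5 — false.
(c) line 1: |A| = 9, |A ∩ B| = 4; needs |A ∩ B| ≤ |A ∖ B| — true.
(d) line 3: |A| = 5, |A ∩ B| = 2; needs |A ∩ B| / |A| ≥ 3/5 — false.
(e) line 2: |A| = 9, |A ∩ B| = 9; needs A ⊄ B (|A ∖ B| ≥ 1) — false.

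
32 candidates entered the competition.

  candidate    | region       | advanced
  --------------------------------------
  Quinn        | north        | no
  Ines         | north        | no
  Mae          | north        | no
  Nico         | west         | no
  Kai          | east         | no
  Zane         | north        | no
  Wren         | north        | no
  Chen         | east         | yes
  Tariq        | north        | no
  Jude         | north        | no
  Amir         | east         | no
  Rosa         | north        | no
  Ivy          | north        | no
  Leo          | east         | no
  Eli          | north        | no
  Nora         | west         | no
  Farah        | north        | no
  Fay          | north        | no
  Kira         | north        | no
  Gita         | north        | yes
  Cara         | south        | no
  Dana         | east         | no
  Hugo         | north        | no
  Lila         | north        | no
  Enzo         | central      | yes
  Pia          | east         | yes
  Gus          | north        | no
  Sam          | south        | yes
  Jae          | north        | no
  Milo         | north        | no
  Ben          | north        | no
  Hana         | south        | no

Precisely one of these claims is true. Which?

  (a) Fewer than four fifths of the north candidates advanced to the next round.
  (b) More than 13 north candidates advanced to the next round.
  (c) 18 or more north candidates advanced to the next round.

|A| = 20, |A ∩ B| = 1, |A ∖ B| = 19.
(a) requires |A ∩ B| / |A| < 4/5: true.
(b) requires |A ∩ B| > 13: false.
(c) requires |A ∩ B| ≥ 18: false.

(a)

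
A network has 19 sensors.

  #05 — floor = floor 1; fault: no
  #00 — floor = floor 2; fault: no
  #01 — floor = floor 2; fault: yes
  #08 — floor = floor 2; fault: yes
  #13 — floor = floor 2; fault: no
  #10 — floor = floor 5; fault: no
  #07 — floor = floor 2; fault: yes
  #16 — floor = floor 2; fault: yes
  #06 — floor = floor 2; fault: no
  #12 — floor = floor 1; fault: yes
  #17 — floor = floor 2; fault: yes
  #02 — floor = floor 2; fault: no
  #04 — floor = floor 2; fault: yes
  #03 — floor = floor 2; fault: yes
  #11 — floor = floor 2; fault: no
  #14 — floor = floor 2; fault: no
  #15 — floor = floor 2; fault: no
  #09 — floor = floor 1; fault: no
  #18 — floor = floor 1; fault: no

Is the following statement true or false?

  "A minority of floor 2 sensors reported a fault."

False

'A minority of floor 2 sensors reported a fault' holds iff |A ∩ B| < |A ∖ B|.
A (the restrictor) = {#00, #01, #08, #13, #07, #16, #06, #17, #02, #04, #03, #11, #14, #15}, |A| = 14.
A ∩ B = {#01, #08, #07, #16, #17, #04, #03}, so |A ∩ B| = 7.
A ∖ B = {#00, #13, #06, #02, #11, #14, #15}, so |A ∖ B| = 7.
7 = 7, so the statement is false.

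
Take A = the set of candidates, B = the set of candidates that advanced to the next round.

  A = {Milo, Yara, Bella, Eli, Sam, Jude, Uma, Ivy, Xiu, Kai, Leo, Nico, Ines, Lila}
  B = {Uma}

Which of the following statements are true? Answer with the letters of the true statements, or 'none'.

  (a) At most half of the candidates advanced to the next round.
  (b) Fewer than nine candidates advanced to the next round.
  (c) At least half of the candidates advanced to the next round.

|A| = 14, |A ∩ B| = 1, |A ∖ B| = 13.
(a) |A ∩ B| ≤ |A ∖ B|: holds.
(b) |A ∩ B| < 9: holds.
(c) |A ∩ B| ≥ |A ∖ B|: fails.

(a), (b)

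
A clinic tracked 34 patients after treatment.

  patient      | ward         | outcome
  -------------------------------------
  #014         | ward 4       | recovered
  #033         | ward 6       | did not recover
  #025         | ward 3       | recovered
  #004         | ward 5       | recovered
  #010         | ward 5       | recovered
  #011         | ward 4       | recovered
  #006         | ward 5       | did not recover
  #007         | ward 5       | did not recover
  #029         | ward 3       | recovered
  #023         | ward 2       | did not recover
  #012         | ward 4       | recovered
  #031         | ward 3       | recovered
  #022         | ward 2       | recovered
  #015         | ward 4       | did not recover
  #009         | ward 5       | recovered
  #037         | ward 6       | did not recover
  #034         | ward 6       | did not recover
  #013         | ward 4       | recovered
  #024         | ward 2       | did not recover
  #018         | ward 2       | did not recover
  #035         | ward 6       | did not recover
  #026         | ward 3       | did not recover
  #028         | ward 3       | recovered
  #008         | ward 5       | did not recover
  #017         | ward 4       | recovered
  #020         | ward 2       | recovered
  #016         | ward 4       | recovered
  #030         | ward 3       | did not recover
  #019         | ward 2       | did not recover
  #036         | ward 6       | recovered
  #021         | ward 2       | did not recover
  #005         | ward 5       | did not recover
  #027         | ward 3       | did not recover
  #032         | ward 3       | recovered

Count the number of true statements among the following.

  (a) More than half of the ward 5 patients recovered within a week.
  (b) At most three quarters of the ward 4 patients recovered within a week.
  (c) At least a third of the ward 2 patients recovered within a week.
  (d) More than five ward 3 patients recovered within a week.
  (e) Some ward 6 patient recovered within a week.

(a) ward 5: |A| = 7, |A ∩ B| = 3; needs |A ∩ B| > |A ∖ B| — false.
(b) ward 4: |A| = 7, |A ∩ B| = 6; needs |A ∩ B| / |A| ≤ 3/4 — false.
(c) ward 2: |A| = 7, |A ∩ B| = 2; needs |A ∩ B| / |A| ≥ 1/3 — false.
(d) ward 3: |A| = 8, |A ∩ B| = 5; needs |A ∩ B| > 5 — false.
(e) ward 6: |A| = 5, |A ∩ B| = 1; needs A ∩ B ≠ ∅ (|A ∩ B| ≥ 1) — true.

1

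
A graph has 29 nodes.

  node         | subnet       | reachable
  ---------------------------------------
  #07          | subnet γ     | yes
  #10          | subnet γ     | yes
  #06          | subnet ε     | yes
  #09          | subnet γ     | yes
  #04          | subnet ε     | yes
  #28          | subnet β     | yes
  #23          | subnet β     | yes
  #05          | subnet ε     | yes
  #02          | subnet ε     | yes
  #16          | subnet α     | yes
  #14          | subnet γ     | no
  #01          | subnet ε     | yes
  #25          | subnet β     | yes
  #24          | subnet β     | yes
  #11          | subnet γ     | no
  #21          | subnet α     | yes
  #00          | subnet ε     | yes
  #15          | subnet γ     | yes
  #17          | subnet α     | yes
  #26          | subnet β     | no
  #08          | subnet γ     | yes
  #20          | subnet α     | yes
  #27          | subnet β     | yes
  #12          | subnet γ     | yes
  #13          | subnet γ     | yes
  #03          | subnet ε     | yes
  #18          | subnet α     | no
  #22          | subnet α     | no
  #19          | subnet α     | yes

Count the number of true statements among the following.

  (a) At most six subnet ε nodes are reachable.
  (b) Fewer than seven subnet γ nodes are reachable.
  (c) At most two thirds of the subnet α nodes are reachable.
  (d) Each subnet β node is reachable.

(a) subnet ε: |A| = 7, |A ∩ B| = 7; needs |A ∩ B| ≤ 6 — false.
(b) subnet γ: |A| = 9, |A ∩ B| = 7; needs |A ∩ B| < 7 — false.
(c) subnet α: |A| = 7, |A ∩ B| = 5; needs |A ∩ B| / |A| ≤ 2/3 — false.
(d) subnet β: |A| = 6, |A ∩ B| = 5; needs A ⊆ B, i.e. every element of A is in B (|A ∖ B| = 0) — false.

0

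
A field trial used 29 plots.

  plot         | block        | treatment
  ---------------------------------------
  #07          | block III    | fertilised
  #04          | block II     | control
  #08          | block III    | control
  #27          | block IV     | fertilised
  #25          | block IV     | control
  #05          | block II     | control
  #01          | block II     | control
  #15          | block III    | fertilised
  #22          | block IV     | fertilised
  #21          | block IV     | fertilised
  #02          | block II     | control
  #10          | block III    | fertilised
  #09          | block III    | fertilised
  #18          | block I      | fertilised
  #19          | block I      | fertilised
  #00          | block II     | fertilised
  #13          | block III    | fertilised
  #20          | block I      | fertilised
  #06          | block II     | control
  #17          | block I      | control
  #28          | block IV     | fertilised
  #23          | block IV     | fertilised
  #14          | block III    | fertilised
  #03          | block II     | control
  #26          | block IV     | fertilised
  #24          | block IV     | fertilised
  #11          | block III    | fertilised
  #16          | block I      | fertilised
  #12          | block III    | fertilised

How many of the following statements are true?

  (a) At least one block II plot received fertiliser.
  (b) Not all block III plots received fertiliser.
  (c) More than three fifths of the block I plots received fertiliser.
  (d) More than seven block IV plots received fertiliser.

(a) block II: |A| = 7, |A ∩ B| = 1; needs A ∩ B ≠ ∅ (|A ∩ B| ≥ 1) — true.
(b) block III: |A| = 9, |A ∩ B| = 8; needs A ⊄ B (|A ∖ B| ≥ 1) — true.
(c) block I: |A| = 5, |A ∩ B| = 4; needs |A ∩ B| / |A| > 3/5 — true.
(d) block IV: |A| = 8, |A ∩ B| = 7; needs |A ∩ B| > 7 — false.

3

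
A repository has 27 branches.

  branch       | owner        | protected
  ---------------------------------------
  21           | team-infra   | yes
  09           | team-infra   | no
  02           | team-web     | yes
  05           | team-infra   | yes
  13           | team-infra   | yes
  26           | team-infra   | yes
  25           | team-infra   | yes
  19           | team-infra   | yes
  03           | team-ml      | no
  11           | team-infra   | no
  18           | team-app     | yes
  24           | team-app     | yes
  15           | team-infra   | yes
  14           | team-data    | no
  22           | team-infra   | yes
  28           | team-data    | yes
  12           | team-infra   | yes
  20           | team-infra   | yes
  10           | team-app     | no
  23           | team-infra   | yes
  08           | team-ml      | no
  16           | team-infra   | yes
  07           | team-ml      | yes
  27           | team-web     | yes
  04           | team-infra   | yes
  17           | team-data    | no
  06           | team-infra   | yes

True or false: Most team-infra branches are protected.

'Most team-infra branches are protected' holds iff |A ∩ B| > |A ∖ B|.
|A| = 16, |A ∩ B| = 14, |A ∖ B| = 2.
14 > 2, so the statement is true.

True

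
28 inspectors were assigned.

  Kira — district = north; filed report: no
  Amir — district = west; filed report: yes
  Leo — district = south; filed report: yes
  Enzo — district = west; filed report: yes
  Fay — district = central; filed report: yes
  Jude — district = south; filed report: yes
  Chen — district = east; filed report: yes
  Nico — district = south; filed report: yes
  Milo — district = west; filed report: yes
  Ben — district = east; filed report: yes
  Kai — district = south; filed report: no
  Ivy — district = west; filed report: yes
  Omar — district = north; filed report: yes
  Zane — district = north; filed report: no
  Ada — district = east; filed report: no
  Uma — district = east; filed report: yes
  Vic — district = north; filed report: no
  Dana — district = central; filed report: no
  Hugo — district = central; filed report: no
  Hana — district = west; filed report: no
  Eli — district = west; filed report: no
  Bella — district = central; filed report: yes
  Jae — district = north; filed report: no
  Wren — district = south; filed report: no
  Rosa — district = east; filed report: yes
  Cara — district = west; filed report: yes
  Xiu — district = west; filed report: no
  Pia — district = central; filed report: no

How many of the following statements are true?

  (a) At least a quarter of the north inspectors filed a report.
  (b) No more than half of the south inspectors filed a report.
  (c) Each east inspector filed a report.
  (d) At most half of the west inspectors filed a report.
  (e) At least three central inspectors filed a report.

(a) north: |A| = 5, |A ∩ B| = 1; needs |A ∩ B| / |A| ≥ 1/4 — false.
(b) south: |A| = 5, |A ∩ B| = 3; needs |A ∩ B| ≤ |A ∖ B| — false.
(c) east: |A| = 5, |A ∩ B| = 4; needs A ⊆ B, i.e. every element of A is in B (|A ∖ B| = 0) — false.
(d) west: |A| = 8, |A ∩ B| = 5; needs |A ∩ B| ≤ |A ∖ B| — false.
(e) central: |A| = 5, |A ∩ B| = 2; needs |A ∩ B| ≥ 3 — false.

0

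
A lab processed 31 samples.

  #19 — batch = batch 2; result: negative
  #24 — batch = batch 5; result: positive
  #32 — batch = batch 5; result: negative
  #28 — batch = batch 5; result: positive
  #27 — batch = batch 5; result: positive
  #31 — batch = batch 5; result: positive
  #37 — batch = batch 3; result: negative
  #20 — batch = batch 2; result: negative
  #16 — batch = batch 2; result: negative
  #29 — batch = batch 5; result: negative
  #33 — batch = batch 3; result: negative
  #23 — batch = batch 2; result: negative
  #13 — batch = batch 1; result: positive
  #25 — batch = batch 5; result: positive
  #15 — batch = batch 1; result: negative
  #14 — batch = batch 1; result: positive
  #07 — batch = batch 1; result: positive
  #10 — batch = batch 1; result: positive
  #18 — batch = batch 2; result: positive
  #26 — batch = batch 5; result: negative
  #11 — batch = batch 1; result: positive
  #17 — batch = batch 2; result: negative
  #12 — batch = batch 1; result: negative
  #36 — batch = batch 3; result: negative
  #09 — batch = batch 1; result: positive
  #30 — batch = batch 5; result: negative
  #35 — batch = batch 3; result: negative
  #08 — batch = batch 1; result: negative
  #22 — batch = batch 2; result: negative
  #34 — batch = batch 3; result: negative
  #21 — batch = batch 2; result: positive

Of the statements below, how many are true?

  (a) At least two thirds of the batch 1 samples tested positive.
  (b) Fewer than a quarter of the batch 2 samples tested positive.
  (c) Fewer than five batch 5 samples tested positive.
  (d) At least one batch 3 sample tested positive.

1

(a) batch 1: |A| = 9, |A ∩ B| = 6; needs |A ∩ B| / |A| ≥ 2/3 — true.
(b) batch 2: |A| = 8, |A ∩ B| = 2; needs |A ∩ B| / |A| < 1/4 — false.
(c) batch 5: |A| = 9, |A ∩ B| = 5; needs |A ∩ B| < 5 — false.
(d) batch 3: |A| = 5, |A ∩ B| = 0; needs A ∩ B ≠ ∅ (|A ∩ B| ≥ 1) — false.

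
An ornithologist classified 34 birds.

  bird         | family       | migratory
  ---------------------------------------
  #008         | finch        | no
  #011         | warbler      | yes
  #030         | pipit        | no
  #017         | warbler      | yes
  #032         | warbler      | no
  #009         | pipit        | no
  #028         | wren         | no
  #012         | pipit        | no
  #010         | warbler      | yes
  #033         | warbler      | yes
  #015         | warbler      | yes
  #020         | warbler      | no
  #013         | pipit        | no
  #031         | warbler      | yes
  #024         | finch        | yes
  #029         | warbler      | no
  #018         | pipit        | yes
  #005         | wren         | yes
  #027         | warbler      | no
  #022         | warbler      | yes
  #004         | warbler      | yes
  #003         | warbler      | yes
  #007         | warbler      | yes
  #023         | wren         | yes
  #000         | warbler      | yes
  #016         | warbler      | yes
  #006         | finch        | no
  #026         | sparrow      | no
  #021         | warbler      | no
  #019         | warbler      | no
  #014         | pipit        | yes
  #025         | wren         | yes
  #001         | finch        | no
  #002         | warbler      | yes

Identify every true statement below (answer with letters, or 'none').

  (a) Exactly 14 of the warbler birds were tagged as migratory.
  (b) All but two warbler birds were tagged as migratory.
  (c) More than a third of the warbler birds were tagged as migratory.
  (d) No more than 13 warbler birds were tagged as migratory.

|A| = 19, |A ∩ B| = 13, |A ∖ B| = 6.
(a) |A ∩ B| = 14: fails.
(b) |A ∖ B| = 2: fails.
(c) |A ∩ B| / |A| > 1/3: holds.
(d) |A ∩ B| ≤ 13: holds.

(c), (d)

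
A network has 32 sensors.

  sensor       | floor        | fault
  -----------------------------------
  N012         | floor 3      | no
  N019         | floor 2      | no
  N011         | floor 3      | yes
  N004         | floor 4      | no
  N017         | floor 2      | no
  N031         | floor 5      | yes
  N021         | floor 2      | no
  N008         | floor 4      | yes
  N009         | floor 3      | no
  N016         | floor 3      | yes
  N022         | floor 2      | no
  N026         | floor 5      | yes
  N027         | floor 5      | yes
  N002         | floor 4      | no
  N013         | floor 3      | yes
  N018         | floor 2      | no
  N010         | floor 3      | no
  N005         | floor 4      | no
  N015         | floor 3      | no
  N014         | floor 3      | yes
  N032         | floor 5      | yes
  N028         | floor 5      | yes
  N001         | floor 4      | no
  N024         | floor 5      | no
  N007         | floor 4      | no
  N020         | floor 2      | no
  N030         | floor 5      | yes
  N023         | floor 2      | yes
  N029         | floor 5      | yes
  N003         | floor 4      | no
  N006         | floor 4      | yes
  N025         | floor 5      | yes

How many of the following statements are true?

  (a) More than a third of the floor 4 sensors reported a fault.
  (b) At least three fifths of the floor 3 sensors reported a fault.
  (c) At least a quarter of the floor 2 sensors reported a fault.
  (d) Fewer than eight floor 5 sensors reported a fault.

(a) floor 4: |A| = 8, |A ∩ B| = 2; needs |A ∩ B| / |A| > 1/3 — false.
(b) floor 3: |A| = 8, |A ∩ B| = 4; needs |A ∩ B| / |A| ≥ 3/5 — false.
(c) floor 2: |A| = 7, |A ∩ B| = 1; needs |A ∩ B| / |A| ≥ 1/4 — false.
(d) floor 5: |A| = 9, |A ∩ B| = 8; needs |A ∩ B| < 8 — false.

0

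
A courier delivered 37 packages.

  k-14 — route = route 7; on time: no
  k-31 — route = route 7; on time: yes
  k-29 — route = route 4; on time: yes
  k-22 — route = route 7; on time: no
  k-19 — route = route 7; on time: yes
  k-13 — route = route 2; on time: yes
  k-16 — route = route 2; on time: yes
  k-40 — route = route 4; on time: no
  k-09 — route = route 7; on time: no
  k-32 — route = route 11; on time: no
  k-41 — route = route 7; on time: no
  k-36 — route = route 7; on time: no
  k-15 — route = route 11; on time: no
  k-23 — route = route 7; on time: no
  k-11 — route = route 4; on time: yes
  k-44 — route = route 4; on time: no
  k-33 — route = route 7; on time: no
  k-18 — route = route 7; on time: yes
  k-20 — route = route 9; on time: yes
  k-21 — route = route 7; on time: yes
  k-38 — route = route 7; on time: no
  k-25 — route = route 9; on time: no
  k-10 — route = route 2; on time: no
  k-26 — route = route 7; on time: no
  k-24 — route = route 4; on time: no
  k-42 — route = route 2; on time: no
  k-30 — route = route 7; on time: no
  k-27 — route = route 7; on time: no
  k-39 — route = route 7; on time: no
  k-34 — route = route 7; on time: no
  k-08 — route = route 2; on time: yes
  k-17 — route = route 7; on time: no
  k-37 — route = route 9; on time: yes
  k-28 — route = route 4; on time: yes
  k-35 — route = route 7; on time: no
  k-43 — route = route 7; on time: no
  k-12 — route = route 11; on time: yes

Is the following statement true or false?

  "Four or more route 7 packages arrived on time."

True

Truth condition: |A ∩ B| ≥ 4.
|A| = 20, |A ∩ B| = 4, |A ∖ B| = 16.
|A ∩ B| = 4, so the statement is true.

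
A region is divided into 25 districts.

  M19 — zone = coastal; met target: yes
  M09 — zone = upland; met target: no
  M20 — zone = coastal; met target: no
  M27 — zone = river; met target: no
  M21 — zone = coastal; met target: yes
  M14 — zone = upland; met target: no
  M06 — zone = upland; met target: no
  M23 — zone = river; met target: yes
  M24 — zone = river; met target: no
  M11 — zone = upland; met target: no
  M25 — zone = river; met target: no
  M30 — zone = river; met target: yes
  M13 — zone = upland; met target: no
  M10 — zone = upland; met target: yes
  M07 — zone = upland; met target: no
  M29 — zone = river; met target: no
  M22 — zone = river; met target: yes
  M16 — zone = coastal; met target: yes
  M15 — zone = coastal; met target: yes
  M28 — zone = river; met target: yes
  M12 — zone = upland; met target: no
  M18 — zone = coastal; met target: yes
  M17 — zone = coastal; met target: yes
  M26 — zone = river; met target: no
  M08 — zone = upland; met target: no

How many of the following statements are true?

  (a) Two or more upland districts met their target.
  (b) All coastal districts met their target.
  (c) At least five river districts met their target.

(a) upland: |A| = 9, |A ∩ B| = 1; needs |A ∩ B| ≥ 2 — false.
(b) coastal: |A| = 7, |A ∩ B| = 6; needs A ⊆ B, i.e. every element of A is in B (|A ∖ B| = 0) — false.
(c) river: |A| = 9, |A ∩ B| = 4; needs |A ∩ B| ≥ 5 — false.

0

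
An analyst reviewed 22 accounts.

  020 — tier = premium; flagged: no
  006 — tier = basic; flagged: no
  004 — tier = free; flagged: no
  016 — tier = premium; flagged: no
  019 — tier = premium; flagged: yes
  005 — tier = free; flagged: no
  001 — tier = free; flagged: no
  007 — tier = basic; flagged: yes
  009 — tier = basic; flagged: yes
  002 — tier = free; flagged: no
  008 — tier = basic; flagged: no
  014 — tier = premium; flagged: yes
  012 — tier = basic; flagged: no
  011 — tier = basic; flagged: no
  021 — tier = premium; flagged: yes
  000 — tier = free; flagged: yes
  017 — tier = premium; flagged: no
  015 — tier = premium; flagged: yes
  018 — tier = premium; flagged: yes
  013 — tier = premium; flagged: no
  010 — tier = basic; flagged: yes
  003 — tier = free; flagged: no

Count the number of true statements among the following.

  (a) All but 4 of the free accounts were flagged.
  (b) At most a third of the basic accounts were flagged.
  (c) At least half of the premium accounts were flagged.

1

(a) free: |A| = 6, |A ∩ B| = 1; needs |A ∖ B| = 4 — false.
(b) basic: |A| = 7, |A ∩ B| = 3; needs |A ∩ B| / |A| ≤ 1/3 — false.
(c) premium: |A| = 9, |A ∩ B| = 5; needs |A ∩ B| ≥ |A ∖ B| — true.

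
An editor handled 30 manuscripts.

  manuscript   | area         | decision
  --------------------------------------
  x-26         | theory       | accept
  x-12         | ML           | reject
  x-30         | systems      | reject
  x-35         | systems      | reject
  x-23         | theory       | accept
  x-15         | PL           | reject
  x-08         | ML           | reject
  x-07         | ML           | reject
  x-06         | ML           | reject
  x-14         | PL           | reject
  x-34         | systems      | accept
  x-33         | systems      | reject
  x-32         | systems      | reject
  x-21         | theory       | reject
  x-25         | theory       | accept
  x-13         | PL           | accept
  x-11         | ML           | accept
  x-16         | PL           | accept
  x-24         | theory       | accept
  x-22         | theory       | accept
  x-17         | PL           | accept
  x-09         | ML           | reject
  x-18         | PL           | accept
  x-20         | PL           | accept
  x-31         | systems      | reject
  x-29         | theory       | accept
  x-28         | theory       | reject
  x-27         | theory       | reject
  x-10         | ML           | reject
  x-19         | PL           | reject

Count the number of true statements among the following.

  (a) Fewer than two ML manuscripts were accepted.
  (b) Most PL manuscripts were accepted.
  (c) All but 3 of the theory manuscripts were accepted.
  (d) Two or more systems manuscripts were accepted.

(a) ML: |A| = 7, |A ∩ B| = 1; needs |A ∩ B| < 2 — true.
(b) PL: |A| = 8, |A ∩ B| = 5; needs |A ∩ B| > |A ∖ B| — true.
(c) theory: |A| = 9, |A ∩ B| = 6; needs |A ∖ B| = 3 — true.
(d) systems: |A| = 6, |A ∩ B| = 1; needs |A ∩ B| ≥ 2 — false.

3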